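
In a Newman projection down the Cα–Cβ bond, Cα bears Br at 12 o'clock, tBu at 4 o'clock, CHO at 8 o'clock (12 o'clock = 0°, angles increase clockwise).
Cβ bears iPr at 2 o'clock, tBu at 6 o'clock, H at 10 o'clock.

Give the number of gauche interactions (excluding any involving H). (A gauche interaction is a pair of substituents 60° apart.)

Non-H gauche pairs: Br(0°)/iPr(60°); tBu(120°)/iPr(60°); tBu(120°)/tBu(180°); CHO(240°)/tBu(180°) — 4 interactions.

4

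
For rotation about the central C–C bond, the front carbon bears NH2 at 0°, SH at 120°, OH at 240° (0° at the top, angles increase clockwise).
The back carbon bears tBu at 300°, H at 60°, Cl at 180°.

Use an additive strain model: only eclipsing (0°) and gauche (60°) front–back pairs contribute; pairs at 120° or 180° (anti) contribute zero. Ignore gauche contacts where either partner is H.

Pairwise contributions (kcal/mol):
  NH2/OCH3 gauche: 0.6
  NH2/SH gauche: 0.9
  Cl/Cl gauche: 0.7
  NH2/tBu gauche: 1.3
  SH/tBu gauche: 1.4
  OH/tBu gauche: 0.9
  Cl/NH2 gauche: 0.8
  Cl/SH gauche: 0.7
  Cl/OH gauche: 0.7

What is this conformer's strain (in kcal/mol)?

3.6 kcal/mol

This conformer is staggered. NH2 at 0° is gauche with tBu at 300° (1.3); SH at 120° is gauche with Cl at 180° (0.7); OH at 240° is gauche with tBu at 300° (0.9); OH at 240° is gauche with Cl at 180° (0.7). Total 3.6 kcal/mol.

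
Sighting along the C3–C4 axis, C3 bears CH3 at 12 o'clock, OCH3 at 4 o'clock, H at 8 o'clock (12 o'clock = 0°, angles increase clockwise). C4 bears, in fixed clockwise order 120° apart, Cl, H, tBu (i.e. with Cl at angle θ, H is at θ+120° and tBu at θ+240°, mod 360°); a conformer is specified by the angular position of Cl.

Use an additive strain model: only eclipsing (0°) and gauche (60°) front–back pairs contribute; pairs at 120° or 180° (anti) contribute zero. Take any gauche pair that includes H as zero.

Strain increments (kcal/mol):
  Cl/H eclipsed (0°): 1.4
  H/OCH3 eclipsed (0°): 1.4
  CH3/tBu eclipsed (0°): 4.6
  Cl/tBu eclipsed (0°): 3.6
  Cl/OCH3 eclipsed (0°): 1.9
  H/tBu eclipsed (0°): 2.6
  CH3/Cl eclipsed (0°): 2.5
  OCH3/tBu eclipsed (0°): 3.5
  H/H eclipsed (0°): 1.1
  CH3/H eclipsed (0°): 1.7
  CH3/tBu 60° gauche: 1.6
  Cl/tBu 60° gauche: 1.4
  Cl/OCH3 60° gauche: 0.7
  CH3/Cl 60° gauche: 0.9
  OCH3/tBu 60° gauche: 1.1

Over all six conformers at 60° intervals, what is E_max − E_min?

Cl at 0° (eclipsed): CH3–Cl eclipsed, OCH3–H eclipsed, H–tBu eclipsed; 2.5 + 1.4 + 2.6 = 6.5 kcal/mol.
Cl at 60° (staggered): CH3–Cl gauche, CH3–tBu gauche, OCH3–Cl gauche; 0.9 + 1.6 + 0.7 = 3.2 kcal/mol.
Cl at 120° (eclipsed): CH3–tBu eclipsed, OCH3–Cl eclipsed, H–H eclipsed; 4.6 + 1.9 + 1.1 = 7.6 kcal/mol.
Cl at 180° (staggered): CH3–tBu gauche, OCH3–Cl gauche, OCH3–tBu gauche; 1.6 + 0.7 + 1.1 = 3.4 kcal/mol.
Cl at 240° (eclipsed): CH3–H eclipsed, OCH3–tBu eclipsed, H–Cl eclipsed; 1.7 + 3.5 + 1.4 = 6.6 kcal/mol.
Cl at 300° (staggered): CH3–Cl gauche, OCH3–tBu gauche; 0.9 + 1.1 = 2.0 kcal/mol.
Max at 120° (7.6 kcal/mol), min at 300° (2.0 kcal/mol); barrier = 5.6 kcal/mol.

5.6 kcal/mol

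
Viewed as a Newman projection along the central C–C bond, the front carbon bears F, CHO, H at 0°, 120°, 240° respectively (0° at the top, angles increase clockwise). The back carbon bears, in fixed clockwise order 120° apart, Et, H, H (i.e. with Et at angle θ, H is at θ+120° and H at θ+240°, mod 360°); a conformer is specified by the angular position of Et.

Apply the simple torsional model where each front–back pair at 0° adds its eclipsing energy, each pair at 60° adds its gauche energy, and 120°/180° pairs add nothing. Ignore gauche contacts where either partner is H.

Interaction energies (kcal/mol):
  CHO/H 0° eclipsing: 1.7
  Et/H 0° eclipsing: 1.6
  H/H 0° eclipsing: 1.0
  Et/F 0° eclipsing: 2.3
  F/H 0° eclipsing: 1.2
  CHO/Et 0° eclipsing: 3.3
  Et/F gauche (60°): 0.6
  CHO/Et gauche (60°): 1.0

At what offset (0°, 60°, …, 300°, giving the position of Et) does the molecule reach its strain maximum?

Et at 0° (eclipsed): F–Et eclipsed, CHO–H eclipsed, H–H eclipsed; 2.3 + 1.7 + 1.0 = 5.0 kcal/mol.
Et at 60° (staggered): F–Et gauche, CHO–Et gauche; 0.6 + 1.0 = 1.6 kcal/mol.
Et at 120° (eclipsed): F–H eclipsed, CHO–Et eclipsed, H–H eclipsed; 1.2 + 3.3 + 1.0 = 5.5 kcal/mol.
Et at 180° (staggered): CHO–Et gauche; 1.0 = 1.0 kcal/mol.
Et at 240° (eclipsed): F–H eclipsed, CHO–H eclipsed, H–Et eclipsed; 1.2 + 1.7 + 1.6 = 4.5 kcal/mol.
Et at 300° (staggered): F–Et gauche; 0.6 = 0.6 kcal/mol.
The maximum (5.5 kcal/mol) occurs with Et at 120°.

120°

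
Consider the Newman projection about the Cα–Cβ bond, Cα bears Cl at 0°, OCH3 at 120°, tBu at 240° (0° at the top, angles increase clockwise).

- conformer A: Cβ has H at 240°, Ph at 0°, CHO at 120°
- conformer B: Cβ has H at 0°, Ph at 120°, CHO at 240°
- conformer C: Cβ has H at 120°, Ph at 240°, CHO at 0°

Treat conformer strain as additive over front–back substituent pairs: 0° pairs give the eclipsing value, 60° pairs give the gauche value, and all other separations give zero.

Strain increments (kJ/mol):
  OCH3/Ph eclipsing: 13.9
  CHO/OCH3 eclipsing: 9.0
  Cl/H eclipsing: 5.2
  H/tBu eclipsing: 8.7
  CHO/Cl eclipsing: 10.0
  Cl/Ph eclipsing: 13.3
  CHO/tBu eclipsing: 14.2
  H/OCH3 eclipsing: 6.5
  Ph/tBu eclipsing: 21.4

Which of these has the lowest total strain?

A (eclipsed): Cl–Ph eclipsed, OCH3–CHO eclipsed, tBu–H eclipsed; 13.3 + 9.0 + 8.7 = 31.0 kJ/mol.
B (eclipsed): Cl–H eclipsed, OCH3–Ph eclipsed, tBu–CHO eclipsed; 5.2 + 13.9 + 14.2 = 33.3 kJ/mol.
C (eclipsed): Cl–CHO eclipsed, OCH3–H eclipsed, tBu–Ph eclipsed; 10.0 + 6.5 + 21.4 = 37.9 kJ/mol.
A has the lowest total (31.0 kJ/mol).

A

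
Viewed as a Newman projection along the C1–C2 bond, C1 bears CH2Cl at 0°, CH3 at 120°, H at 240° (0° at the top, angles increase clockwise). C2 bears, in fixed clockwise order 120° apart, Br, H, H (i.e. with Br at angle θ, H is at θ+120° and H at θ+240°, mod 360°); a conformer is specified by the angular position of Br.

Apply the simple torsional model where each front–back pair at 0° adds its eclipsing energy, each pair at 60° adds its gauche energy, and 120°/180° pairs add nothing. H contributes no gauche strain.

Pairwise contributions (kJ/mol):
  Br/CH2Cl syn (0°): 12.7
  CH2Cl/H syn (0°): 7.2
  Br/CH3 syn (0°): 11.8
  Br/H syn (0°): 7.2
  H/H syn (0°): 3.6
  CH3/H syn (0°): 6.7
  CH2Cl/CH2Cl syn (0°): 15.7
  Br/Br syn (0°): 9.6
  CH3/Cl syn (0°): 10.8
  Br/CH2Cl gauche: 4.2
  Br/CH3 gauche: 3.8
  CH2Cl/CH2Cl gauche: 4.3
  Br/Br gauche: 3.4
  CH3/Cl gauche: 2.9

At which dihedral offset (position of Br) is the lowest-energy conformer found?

180°

Br at 0° (eclipsed): CH2Cl(0°)/Br(0°) eclipsed 12.7; CH3(120°)/H(120°) eclipsed 6.7; H(240°)/H(240°) eclipsed 3.6 → 23.0 kJ/mol.
Br at 60° (staggered): CH2Cl(0°)/Br(60°) gauche 4.2; CH3(120°)/Br(60°) gauche 3.8 → 8.0 kJ/mol.
Br at 120° (eclipsed): CH2Cl(0°)/H(0°) eclipsed 7.2; CH3(120°)/Br(120°) eclipsed 11.8; H(240°)/H(240°) eclipsed 3.6 → 22.6 kJ/mol.
Br at 180° (staggered): CH3(120°)/Br(180°) gauche 3.8 → 3.8 kJ/mol.
Br at 240° (eclipsed): CH2Cl(0°)/H(0°) eclipsed 7.2; CH3(120°)/H(120°) eclipsed 6.7; H(240°)/Br(240°) eclipsed 7.2 → 21.1 kJ/mol.
Br at 300° (staggered): CH2Cl(0°)/Br(300°) gauche 4.2 → 4.2 kJ/mol.
The minimum (3.8 kJ/mol) occurs with Br at 180°.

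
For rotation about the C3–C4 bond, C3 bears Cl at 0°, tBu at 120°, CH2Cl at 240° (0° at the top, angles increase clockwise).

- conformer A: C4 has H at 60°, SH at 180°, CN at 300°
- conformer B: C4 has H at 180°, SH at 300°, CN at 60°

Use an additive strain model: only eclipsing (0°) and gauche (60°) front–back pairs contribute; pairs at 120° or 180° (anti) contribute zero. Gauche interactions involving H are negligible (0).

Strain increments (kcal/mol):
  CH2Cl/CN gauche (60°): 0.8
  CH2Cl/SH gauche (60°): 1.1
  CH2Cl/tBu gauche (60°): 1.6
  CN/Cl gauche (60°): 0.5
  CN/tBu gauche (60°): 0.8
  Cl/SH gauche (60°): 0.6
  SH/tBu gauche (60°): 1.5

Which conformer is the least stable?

A

A is staggered. Cl at 0° is gauche with CN at 300° (0.5); tBu at 120° is gauche with SH at 180° (1.5); CH2Cl at 240° is gauche with SH at 180° (1.1); CH2Cl at 240° is gauche with CN at 300° (0.8). Total 3.9 kcal/mol.
B is staggered. Cl at 0° is gauche with SH at 300° (0.6); Cl at 0° is gauche with CN at 60° (0.5); tBu at 120° is gauche with CN at 60° (0.8); CH2Cl at 240° is gauche with SH at 300° (1.1). Total 3.0 kcal/mol.
A has the highest total (3.9 kcal/mol).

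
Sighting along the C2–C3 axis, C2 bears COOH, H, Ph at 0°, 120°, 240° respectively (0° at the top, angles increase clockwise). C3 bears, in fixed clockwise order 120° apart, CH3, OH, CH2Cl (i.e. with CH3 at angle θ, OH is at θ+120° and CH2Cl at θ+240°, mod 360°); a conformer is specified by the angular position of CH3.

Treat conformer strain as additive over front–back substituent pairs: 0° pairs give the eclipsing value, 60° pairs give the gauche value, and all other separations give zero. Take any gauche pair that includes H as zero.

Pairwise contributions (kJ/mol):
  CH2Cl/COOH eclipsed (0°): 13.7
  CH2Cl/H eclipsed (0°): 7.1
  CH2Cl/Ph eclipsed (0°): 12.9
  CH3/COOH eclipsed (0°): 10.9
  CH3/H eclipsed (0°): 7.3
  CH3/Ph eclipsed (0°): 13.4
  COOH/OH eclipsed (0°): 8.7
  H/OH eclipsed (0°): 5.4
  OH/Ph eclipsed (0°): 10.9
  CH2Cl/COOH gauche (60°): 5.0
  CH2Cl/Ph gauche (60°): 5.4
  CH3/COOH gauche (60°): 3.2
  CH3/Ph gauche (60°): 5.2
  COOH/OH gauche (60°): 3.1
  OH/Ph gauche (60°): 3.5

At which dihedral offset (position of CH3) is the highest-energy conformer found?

CH3 at 0° (eclipsed): COOH(0°)/CH3(0°) eclipsed 10.9; H(120°)/OH(120°) eclipsed 5.4; Ph(240°)/CH2Cl(240°) eclipsed 12.9 → 29.2 kJ/mol.
CH3 at 60° (staggered): COOH(0°)/CH3(60°) gauche 3.2; COOH(0°)/CH2Cl(300°) gauche 5.0; Ph(240°)/OH(180°) gauche 3.5; Ph(240°)/CH2Cl(300°) gauche 5.4 → 17.1 kJ/mol.
CH3 at 120° (eclipsed): COOH(0°)/CH2Cl(0°) eclipsed 13.7; H(120°)/CH3(120°) eclipsed 7.3; Ph(240°)/OH(240°) eclipsed 10.9 → 31.9 kJ/mol.
CH3 at 180° (staggered): COOH(0°)/OH(300°) gauche 3.1; COOH(0°)/CH2Cl(60°) gauche 5.0; Ph(240°)/CH3(180°) gauche 5.2; Ph(240°)/OH(300°) gauche 3.5 → 16.8 kJ/mol.
CH3 at 240° (eclipsed): COOH(0°)/OH(0°) eclipsed 8.7; H(120°)/CH2Cl(120°) eclipsed 7.1; Ph(240°)/CH3(240°) eclipsed 13.4 → 29.2 kJ/mol.
CH3 at 300° (staggered): COOH(0°)/CH3(300°) gauche 3.2; COOH(0°)/OH(60°) gauche 3.1; Ph(240°)/CH3(300°) gauche 5.2; Ph(240°)/CH2Cl(180°) gauche 5.4 → 16.9 kJ/mol.
The maximum (31.9 kJ/mol) occurs with CH3 at 120°.

120°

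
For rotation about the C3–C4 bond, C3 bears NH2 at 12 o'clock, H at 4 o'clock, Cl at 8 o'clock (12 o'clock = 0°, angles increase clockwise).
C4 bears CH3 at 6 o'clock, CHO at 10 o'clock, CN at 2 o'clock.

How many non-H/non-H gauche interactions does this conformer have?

4

Non-H gauche pairs: NH2(0°)/CHO(300°); NH2(0°)/CN(60°); Cl(240°)/CH3(180°); Cl(240°)/CHO(300°) — 4 interactions.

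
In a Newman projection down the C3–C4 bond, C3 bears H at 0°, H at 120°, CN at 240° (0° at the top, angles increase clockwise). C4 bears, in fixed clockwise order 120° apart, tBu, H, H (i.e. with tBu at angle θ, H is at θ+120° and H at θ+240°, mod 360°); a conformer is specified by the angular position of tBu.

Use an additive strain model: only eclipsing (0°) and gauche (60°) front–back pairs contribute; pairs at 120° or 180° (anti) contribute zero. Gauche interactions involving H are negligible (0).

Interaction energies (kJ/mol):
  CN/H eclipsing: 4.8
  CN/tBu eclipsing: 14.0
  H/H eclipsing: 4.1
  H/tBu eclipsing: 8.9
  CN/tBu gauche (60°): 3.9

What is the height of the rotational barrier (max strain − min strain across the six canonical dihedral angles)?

tBu at 0° (eclipsed): H(0°)/tBu(0°) eclipsed 8.9; H(120°)/H(120°) eclipsed 4.1; CN(240°)/H(240°) eclipsed 4.8 → 17.8 kJ/mol.
tBu at 60° (staggered): no non-H gauche contacts → 0.0 kJ/mol.
tBu at 120° (eclipsed): H(0°)/H(0°) eclipsed 4.1; H(120°)/tBu(120°) eclipsed 8.9; CN(240°)/H(240°) eclipsed 4.8 → 17.8 kJ/mol.
tBu at 180° (staggered): CN(240°)/tBu(180°) gauche 3.9 → 3.9 kJ/mol.
tBu at 240° (eclipsed): H(0°)/H(0°) eclipsed 4.1; H(120°)/H(120°) eclipsed 4.1; CN(240°)/tBu(240°) eclipsed 14.0 → 22.2 kJ/mol.
tBu at 300° (staggered): CN(240°)/tBu(300°) gauche 3.9 → 3.9 kJ/mol.
Max at 240° (22.2 kJ/mol), min at 60° (0.0 kJ/mol); barrier = 22.2 kJ/mol.

22.2 kJ/mol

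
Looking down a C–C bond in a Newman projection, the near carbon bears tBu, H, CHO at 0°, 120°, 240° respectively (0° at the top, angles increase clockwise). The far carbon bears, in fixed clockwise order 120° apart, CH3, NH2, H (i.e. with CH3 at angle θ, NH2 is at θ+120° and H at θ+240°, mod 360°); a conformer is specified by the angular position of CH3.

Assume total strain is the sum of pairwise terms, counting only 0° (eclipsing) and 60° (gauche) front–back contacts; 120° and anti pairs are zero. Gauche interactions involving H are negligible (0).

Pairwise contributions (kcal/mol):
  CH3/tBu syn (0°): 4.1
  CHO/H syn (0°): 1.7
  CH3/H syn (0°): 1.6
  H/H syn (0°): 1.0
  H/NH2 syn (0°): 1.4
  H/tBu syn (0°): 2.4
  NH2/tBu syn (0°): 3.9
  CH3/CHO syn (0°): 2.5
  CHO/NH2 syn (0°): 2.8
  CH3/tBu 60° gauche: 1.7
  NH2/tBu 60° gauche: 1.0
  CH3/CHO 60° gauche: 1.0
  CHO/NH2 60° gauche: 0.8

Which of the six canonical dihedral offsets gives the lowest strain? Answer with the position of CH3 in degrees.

60°

CH3 at 0° is eclipsed. tBu at 0° is eclipsed with CH3 at 0° (4.1); H at 120° is eclipsed with NH2 at 120° (1.4); CHO at 240° is eclipsed with H at 240° (1.7). Total 7.2 kcal/mol.
CH3 at 60° is staggered. tBu at 0° is gauche with CH3 at 60° (1.7); CHO at 240° is gauche with NH2 at 180° (0.8). Total 2.5 kcal/mol.
CH3 at 120° is eclipsed. tBu at 0° is eclipsed with H at 0° (2.4); H at 120° is eclipsed with CH3 at 120° (1.6); CHO at 240° is eclipsed with NH2 at 240° (2.8). Total 6.8 kcal/mol.
CH3 at 180° is staggered. tBu at 0° is gauche with NH2 at 300° (1.0); CHO at 240° is gauche with CH3 at 180° (1.0); CHO at 240° is gauche with NH2 at 300° (0.8). Total 2.8 kcal/mol.
CH3 at 240° is eclipsed. tBu at 0° is eclipsed with NH2 at 0° (3.9); H at 120° is eclipsed with H at 120° (1.0); CHO at 240° is eclipsed with CH3 at 240° (2.5). Total 7.4 kcal/mol.
CH3 at 300° is staggered. tBu at 0° is gauche with CH3 at 300° (1.7); tBu at 0° is gauche with NH2 at 60° (1.0); CHO at 240° is gauche with CH3 at 300° (1.0). Total 3.7 kcal/mol.
The minimum (2.5 kcal/mol) occurs with CH3 at 60°.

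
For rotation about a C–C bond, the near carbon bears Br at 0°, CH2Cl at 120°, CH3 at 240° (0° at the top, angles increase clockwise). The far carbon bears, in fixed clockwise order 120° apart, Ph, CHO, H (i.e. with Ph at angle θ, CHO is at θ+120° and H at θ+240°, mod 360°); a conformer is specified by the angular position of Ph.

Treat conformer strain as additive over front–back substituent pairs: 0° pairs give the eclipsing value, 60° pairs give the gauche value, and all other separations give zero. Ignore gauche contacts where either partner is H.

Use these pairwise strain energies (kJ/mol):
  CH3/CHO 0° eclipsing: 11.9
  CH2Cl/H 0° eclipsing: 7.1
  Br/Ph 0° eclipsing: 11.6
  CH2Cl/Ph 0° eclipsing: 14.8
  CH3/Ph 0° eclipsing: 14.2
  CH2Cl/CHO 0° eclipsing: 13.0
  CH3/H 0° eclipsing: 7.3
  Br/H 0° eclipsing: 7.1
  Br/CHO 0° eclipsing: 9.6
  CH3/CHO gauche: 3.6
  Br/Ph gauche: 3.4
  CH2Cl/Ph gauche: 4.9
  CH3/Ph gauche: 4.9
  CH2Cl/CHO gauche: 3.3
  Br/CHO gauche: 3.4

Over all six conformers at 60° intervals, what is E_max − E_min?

Ph at 0° is eclipsed. Br at 0° is eclipsed with Ph at 0° (11.6); CH2Cl at 120° is eclipsed with CHO at 120° (13.0); CH3 at 240° is eclipsed with H at 240° (7.3). Total 31.9 kJ/mol.
Ph at 60° is staggered. Br at 0° is gauche with Ph at 60° (3.4); CH2Cl at 120° is gauche with Ph at 60° (4.9); CH2Cl at 120° is gauche with CHO at 180° (3.3); CH3 at 240° is gauche with CHO at 180° (3.6). Total 15.2 kJ/mol.
Ph at 120° is eclipsed. Br at 0° is eclipsed with H at 0° (7.1); CH2Cl at 120° is eclipsed with Ph at 120° (14.8); CH3 at 240° is eclipsed with CHO at 240° (11.9). Total 33.8 kJ/mol.
Ph at 180° is staggered. Br at 0° is gauche with CHO at 300° (3.4); CH2Cl at 120° is gauche with Ph at 180° (4.9); CH3 at 240° is gauche with Ph at 180° (4.9); CH3 at 240° is gauche with CHO at 300° (3.6). Total 16.8 kJ/mol.
Ph at 240° is eclipsed. Br at 0° is eclipsed with CHO at 0° (9.6); CH2Cl at 120° is eclipsed with H at 120° (7.1); CH3 at 240° is eclipsed with Ph at 240° (14.2). Total 30.9 kJ/mol.
Ph at 300° is staggered. Br at 0° is gauche with Ph at 300° (3.4); Br at 0° is gauche with CHO at 60° (3.4); CH2Cl at 120° is gauche with CHO at 60° (3.3); CH3 at 240° is gauche with Ph at 300° (4.9). Total 15.0 kJ/mol.
Max at 120° (33.8 kJ/mol), min at 300° (15.0 kJ/mol); barrier = 18.8 kJ/mol.

18.8 kJ/mol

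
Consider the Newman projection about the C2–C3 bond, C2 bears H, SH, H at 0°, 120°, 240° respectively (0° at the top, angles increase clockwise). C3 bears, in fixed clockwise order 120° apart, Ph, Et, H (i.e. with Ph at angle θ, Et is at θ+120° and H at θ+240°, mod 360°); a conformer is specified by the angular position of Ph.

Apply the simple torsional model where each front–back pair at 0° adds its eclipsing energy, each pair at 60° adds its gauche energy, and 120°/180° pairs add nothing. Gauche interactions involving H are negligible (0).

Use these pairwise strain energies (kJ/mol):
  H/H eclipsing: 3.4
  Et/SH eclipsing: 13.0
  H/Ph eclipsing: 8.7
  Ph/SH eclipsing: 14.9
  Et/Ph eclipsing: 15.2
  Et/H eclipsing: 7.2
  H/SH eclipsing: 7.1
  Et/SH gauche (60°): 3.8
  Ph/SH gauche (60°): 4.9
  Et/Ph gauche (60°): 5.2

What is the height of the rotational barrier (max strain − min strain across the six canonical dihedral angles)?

21.7 kJ/mol

Ph at 0° (eclipsed): H(0°)/Ph(0°) eclipsed 8.7; SH(120°)/Et(120°) eclipsed 13.0; H(240°)/H(240°) eclipsed 3.4 → 25.1 kJ/mol.
Ph at 60° (staggered): SH(120°)/Ph(60°) gauche 4.9; SH(120°)/Et(180°) gauche 3.8 → 8.7 kJ/mol.
Ph at 120° (eclipsed): H(0°)/H(0°) eclipsed 3.4; SH(120°)/Ph(120°) eclipsed 14.9; H(240°)/Et(240°) eclipsed 7.2 → 25.5 kJ/mol.
Ph at 180° (staggered): SH(120°)/Ph(180°) gauche 4.9 → 4.9 kJ/mol.
Ph at 240° (eclipsed): H(0°)/Et(0°) eclipsed 7.2; SH(120°)/H(120°) eclipsed 7.1; H(240°)/Ph(240°) eclipsed 8.7 → 23.0 kJ/mol.
Ph at 300° (staggered): SH(120°)/Et(60°) gauche 3.8 → 3.8 kJ/mol.
Max at 120° (25.5 kJ/mol), min at 300° (3.8 kJ/mol); barrier = 21.7 kJ/mol.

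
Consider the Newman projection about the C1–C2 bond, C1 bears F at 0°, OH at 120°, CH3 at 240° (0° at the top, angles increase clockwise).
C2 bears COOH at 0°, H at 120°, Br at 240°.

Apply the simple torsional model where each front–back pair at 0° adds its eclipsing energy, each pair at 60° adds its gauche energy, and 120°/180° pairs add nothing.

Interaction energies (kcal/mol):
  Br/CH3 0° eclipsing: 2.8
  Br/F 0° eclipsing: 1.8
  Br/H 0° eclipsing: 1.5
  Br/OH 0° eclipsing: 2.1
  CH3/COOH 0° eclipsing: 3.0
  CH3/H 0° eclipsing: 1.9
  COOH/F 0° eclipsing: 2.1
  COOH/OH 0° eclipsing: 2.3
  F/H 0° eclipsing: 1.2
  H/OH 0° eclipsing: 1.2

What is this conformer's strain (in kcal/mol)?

This conformer (eclipsed): F(0°)/COOH(0°) eclipsed 2.1; OH(120°)/H(120°) eclipsed 1.2; CH3(240°)/Br(240°) eclipsed 2.8 → 6.1 kcal/mol.

6.1 kcal/mol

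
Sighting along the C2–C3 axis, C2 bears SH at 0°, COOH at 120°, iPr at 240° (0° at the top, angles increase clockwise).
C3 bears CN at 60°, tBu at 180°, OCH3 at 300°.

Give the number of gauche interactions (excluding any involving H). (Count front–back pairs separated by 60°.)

Non-H gauche pairs: SH(0°)/CN(60°); SH(0°)/OCH3(300°); COOH(120°)/CN(60°); COOH(120°)/tBu(180°); iPr(240°)/tBu(180°); iPr(240°)/OCH3(300°) — 6 interactions.

6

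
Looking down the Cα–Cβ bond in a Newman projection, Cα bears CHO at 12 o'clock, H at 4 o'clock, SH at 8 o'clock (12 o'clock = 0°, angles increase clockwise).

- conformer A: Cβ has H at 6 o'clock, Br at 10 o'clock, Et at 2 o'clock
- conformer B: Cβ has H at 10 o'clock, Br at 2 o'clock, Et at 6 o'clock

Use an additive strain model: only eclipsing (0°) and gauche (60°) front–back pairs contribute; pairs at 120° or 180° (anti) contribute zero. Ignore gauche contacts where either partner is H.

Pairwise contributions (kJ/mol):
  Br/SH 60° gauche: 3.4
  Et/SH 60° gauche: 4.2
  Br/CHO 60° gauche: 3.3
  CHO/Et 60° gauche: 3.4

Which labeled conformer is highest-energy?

A

A (staggered): CHO(0°)/Br(300°) gauche 3.3; CHO(0°)/Et(60°) gauche 3.4; SH(240°)/Br(300°) gauche 3.4 → 10.1 kJ/mol.
B (staggered): CHO(0°)/Br(60°) gauche 3.3; SH(240°)/Et(180°) gauche 4.2 → 7.5 kJ/mol.
A has the highest total (10.1 kJ/mol).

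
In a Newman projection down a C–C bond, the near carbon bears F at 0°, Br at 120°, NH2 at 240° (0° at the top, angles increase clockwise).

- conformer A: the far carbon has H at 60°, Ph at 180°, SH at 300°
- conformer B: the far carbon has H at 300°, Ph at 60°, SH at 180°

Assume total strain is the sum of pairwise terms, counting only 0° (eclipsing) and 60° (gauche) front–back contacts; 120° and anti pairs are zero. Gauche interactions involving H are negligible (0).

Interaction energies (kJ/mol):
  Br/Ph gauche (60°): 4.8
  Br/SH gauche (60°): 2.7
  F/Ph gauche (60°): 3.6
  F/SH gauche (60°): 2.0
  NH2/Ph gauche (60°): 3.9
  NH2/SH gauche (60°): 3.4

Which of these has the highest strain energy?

A is staggered. F at 0° is gauche with SH at 300° (2.0); Br at 120° is gauche with Ph at 180° (4.8); NH2 at 240° is gauche with Ph at 180° (3.9); NH2 at 240° is gauche with SH at 300° (3.4). Total 14.1 kJ/mol.
B is staggered. F at 0° is gauche with Ph at 60° (3.6); Br at 120° is gauche with Ph at 60° (4.8); Br at 120° is gauche with SH at 180° (2.7); NH2 at 240° is gauche with SH at 180° (3.4). Total 14.5 kJ/mol.
B has the highest total (14.5 kJ/mol).

B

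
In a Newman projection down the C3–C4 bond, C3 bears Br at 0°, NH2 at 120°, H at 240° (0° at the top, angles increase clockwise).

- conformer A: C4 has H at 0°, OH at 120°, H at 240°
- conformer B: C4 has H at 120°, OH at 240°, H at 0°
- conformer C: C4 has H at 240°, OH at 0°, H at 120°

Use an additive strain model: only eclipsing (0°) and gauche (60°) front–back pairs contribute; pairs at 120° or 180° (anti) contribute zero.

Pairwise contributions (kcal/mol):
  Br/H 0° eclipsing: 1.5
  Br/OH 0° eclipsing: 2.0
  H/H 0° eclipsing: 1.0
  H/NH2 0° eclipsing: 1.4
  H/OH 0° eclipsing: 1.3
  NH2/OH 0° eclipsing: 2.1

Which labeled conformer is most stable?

A (eclipsed): Br(0°)/H(0°) eclipsed 1.5; NH2(120°)/OH(120°) eclipsed 2.1; H(240°)/H(240°) eclipsed 1.0 → 4.6 kcal/mol.
B (eclipsed): Br(0°)/H(0°) eclipsed 1.5; NH2(120°)/H(120°) eclipsed 1.4; H(240°)/OH(240°) eclipsed 1.3 → 4.2 kcal/mol.
C (eclipsed): Br(0°)/OH(0°) eclipsed 2.0; NH2(120°)/H(120°) eclipsed 1.4; H(240°)/H(240°) eclipsed 1.0 → 4.4 kcal/mol.
B has the lowest total (4.2 kcal/mol).

B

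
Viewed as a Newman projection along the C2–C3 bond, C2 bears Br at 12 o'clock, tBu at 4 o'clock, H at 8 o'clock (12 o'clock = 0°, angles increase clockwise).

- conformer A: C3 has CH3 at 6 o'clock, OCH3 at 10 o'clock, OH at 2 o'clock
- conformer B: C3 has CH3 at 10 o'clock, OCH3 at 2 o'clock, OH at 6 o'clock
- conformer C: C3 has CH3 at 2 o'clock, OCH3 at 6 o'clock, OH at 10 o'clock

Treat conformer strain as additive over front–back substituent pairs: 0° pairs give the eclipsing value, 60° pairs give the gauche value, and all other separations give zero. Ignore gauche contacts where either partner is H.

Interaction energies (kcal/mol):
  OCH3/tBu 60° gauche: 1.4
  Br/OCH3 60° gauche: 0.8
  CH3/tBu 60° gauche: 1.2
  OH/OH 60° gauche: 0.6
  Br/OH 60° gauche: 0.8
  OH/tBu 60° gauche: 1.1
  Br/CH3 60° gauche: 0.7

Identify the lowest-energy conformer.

A

A (staggered): Br–OCH3 gauche, Br–OH gauche, tBu–CH3 gauche, tBu–OH gauche; 0.8 + 0.8 + 1.2 + 1.1 = 3.9 kcal/mol.
B (staggered): Br–CH3 gauche, Br–OCH3 gauche, tBu–OCH3 gauche, tBu–OH gauche; 0.7 + 0.8 + 1.4 + 1.1 = 4.0 kcal/mol.
C (staggered): Br–CH3 gauche, Br–OH gauche, tBu–CH3 gauche, tBu–OCH3 gauche; 0.7 + 0.8 + 1.2 + 1.4 = 4.1 kcal/mol.
A has the lowest total (3.9 kcal/mol).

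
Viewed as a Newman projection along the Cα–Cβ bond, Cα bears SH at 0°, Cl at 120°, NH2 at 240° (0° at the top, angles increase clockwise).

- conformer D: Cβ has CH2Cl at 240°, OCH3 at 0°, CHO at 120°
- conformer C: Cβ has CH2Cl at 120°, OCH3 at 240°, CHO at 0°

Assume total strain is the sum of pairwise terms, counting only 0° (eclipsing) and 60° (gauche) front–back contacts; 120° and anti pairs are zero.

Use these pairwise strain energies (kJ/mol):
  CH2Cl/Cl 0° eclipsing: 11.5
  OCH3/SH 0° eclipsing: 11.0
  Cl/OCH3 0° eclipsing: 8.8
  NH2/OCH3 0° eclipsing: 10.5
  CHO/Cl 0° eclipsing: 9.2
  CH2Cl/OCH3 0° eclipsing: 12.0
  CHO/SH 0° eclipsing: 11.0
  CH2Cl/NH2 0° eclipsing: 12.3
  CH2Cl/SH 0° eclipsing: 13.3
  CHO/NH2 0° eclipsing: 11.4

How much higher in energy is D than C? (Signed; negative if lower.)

-0.5 kJ/mol

D (eclipsed): SH–OCH3 eclipsed, Cl–CHO eclipsed, NH2–CH2Cl eclipsed; 11.0 + 9.2 + 12.3 = 32.5 kJ/mol.
C (eclipsed): SH–CHO eclipsed, Cl–CH2Cl eclipsed, NH2–OCH3 eclipsed; 11.0 + 11.5 + 10.5 = 33.0 kJ/mol.
E(D) − E(C) = 32.5 − 33.0 = -0.5 kJ/mol.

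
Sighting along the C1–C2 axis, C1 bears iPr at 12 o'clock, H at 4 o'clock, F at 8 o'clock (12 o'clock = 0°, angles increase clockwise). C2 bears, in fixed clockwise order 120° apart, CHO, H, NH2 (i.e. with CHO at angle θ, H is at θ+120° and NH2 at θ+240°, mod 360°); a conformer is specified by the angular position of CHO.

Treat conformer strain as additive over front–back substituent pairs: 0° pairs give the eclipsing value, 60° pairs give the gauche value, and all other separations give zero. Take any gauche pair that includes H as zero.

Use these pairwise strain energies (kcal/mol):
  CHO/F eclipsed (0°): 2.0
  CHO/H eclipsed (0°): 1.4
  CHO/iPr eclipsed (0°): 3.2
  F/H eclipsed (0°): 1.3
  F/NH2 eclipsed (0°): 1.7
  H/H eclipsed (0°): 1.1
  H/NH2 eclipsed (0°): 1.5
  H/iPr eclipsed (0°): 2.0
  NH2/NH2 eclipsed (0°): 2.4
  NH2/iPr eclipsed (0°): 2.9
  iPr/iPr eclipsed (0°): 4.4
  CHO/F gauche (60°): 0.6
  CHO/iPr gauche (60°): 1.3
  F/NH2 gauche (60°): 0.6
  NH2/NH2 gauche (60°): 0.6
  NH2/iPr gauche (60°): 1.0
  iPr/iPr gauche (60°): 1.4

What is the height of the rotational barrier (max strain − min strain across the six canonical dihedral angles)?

4.4 kcal/mol

CHO at 0° (eclipsed): iPr(0°)/CHO(0°) eclipsed 3.2; H(120°)/H(120°) eclipsed 1.1; F(240°)/NH2(240°) eclipsed 1.7 → 6.0 kcal/mol.
CHO at 60° (staggered): iPr(0°)/CHO(60°) gauche 1.3; iPr(0°)/NH2(300°) gauche 1.0; F(240°)/NH2(300°) gauche 0.6 → 2.9 kcal/mol.
CHO at 120° (eclipsed): iPr(0°)/NH2(0°) eclipsed 2.9; H(120°)/CHO(120°) eclipsed 1.4; F(240°)/H(240°) eclipsed 1.3 → 5.6 kcal/mol.
CHO at 180° (staggered): iPr(0°)/NH2(60°) gauche 1.0; F(240°)/CHO(180°) gauche 0.6 → 1.6 kcal/mol.
CHO at 240° (eclipsed): iPr(0°)/H(0°) eclipsed 2.0; H(120°)/NH2(120°) eclipsed 1.5; F(240°)/CHO(240°) eclipsed 2.0 → 5.5 kcal/mol.
CHO at 300° (staggered): iPr(0°)/CHO(300°) gauche 1.3; F(240°)/CHO(300°) gauche 0.6; F(240°)/NH2(180°) gauche 0.6 → 2.5 kcal/mol.
Max at 0° (6.0 kcal/mol), min at 180° (1.6 kcal/mol); barrier = 4.4 kcal/mol.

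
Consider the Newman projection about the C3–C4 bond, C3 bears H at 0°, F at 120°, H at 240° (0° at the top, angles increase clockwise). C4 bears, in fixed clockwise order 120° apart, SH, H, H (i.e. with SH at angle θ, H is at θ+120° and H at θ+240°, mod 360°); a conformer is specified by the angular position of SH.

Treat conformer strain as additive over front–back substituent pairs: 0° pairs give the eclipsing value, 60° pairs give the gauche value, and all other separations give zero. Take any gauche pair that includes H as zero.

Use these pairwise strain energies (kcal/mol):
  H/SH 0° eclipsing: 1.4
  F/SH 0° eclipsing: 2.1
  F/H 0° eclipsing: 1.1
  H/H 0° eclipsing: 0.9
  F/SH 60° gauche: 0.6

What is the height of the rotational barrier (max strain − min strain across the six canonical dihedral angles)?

SH at 0° is eclipsed. H at 0° is eclipsed with SH at 0° (1.4); F at 120° is eclipsed with H at 120° (1.1); H at 240° is eclipsed with H at 240° (0.9). Total 3.4 kcal/mol.
SH at 60° is staggered. F at 120° is gauche with SH at 60° (0.6). Total 0.6 kcal/mol.
SH at 120° is eclipsed. H at 0° is eclipsed with H at 0° (0.9); F at 120° is eclipsed with SH at 120° (2.1); H at 240° is eclipsed with H at 240° (0.9). Total 3.9 kcal/mol.
SH at 180° is staggered. F at 120° is gauche with SH at 180° (0.6). Total 0.6 kcal/mol.
SH at 240° is eclipsed. H at 0° is eclipsed with H at 0° (0.9); F at 120° is eclipsed with H at 120° (1.1); H at 240° is eclipsed with SH at 240° (1.4). Total 3.4 kcal/mol.
SH at 300° (staggered): no non-H gauche contacts → 0.0 kcal/mol.
Max at 120° (3.9 kcal/mol), min at 300° (0.0 kcal/mol); barrier = 3.9 kcal/mol.

3.9 kcal/mol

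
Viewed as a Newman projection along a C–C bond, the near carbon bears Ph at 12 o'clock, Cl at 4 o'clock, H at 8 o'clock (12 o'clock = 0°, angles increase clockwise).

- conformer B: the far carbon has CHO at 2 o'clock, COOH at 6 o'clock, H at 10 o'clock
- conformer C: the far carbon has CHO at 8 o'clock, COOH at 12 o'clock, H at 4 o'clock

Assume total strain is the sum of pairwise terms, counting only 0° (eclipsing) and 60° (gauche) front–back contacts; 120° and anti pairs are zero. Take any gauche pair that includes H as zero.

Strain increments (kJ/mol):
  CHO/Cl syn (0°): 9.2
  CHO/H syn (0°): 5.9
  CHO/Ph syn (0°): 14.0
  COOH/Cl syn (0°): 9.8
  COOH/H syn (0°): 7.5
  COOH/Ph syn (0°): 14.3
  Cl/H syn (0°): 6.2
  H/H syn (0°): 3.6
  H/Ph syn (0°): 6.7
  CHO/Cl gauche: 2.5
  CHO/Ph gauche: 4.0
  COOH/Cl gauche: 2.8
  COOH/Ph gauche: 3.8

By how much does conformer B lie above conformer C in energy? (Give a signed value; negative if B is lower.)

B (staggered): Ph–CHO gauche, Cl–CHO gauche, Cl–COOH gauche; 4.0 + 2.5 + 2.8 = 9.3 kJ/mol.
C (eclipsed): Ph–COOH eclipsed, Cl–H eclipsed, H–CHO eclipsed; 14.3 + 6.2 + 5.9 = 26.4 kJ/mol.
E(B) − E(C) = 9.3 − 26.4 = -17.1 kJ/mol.

-17.1 kJ/mol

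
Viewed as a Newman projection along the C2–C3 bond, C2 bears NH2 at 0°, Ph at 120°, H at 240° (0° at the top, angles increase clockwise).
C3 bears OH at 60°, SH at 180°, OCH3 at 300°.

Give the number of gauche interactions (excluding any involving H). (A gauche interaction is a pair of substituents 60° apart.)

4

Non-H gauche pairs: NH2(0°)/OH(60°); NH2(0°)/OCH3(300°); Ph(120°)/OH(60°); Ph(120°)/SH(180°) — 4 interactions.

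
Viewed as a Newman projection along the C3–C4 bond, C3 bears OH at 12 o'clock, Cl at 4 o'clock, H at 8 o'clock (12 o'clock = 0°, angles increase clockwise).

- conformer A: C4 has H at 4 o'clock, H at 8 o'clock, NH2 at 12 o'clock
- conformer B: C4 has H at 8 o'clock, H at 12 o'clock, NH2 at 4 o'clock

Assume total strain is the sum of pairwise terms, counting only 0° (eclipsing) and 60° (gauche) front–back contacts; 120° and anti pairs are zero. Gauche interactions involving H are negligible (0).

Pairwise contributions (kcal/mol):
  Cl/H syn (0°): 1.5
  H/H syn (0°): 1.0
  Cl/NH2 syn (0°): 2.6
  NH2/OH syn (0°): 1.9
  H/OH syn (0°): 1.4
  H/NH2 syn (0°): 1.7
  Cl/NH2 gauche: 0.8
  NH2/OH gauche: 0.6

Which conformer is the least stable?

A (eclipsed): OH(0°)/NH2(0°) eclipsed 1.9; Cl(120°)/H(120°) eclipsed 1.5; H(240°)/H(240°) eclipsed 1.0 → 4.4 kcal/mol.
B (eclipsed): OH(0°)/H(0°) eclipsed 1.4; Cl(120°)/NH2(120°) eclipsed 2.6; H(240°)/H(240°) eclipsed 1.0 → 5.0 kcal/mol.
B has the highest total (5.0 kcal/mol).

B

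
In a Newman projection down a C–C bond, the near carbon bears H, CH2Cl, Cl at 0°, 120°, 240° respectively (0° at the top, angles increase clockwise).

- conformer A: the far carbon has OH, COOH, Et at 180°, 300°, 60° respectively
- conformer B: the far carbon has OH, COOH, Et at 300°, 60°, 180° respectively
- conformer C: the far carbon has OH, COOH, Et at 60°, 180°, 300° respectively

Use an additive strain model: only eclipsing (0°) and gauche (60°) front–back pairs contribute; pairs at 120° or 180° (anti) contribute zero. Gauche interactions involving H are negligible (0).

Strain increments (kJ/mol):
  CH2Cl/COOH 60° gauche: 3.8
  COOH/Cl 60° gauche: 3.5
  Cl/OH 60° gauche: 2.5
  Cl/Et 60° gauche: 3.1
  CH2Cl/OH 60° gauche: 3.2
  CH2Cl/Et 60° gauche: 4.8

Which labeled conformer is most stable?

C

A (staggered): CH2Cl(120°)/OH(180°) gauche 3.2; CH2Cl(120°)/Et(60°) gauche 4.8; Cl(240°)/OH(180°) gauche 2.5; Cl(240°)/COOH(300°) gauche 3.5 → 14.0 kJ/mol.
B (staggered): CH2Cl(120°)/COOH(60°) gauche 3.8; CH2Cl(120°)/Et(180°) gauche 4.8; Cl(240°)/OH(300°) gauche 2.5; Cl(240°)/Et(180°) gauche 3.1 → 14.2 kJ/mol.
C (staggered): CH2Cl(120°)/OH(60°) gauche 3.2; CH2Cl(120°)/COOH(180°) gauche 3.8; Cl(240°)/COOH(180°) gauche 3.5; Cl(240°)/Et(300°) gauche 3.1 → 13.6 kJ/mol.
C has the lowest total (13.6 kJ/mol).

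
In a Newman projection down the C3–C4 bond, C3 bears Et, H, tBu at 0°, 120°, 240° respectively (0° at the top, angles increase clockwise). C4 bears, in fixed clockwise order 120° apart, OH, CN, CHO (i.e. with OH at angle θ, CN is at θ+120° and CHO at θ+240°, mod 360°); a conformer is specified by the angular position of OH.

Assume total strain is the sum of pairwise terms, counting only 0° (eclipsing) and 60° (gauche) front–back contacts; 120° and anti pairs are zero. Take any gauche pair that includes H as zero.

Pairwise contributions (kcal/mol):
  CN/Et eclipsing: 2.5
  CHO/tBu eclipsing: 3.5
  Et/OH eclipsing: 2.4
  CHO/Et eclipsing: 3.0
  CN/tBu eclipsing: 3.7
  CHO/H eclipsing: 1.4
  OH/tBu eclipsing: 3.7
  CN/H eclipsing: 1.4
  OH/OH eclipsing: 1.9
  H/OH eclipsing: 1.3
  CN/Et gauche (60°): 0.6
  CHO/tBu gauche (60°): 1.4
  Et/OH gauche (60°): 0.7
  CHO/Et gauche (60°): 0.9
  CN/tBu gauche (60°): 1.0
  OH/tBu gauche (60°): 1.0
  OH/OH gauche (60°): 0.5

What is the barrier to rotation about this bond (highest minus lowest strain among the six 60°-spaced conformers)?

OH at 0° (eclipsed): Et–OH eclipsed, H–CN eclipsed, tBu–CHO eclipsed; 2.4 + 1.4 + 3.5 = 7.3 kcal/mol.
OH at 60° (staggered): Et–OH gauche, Et–CHO gauche, tBu–CN gauche, tBu–CHO gauche; 0.7 + 0.9 + 1.0 + 1.4 = 4.0 kcal/mol.
OH at 120° (eclipsed): Et–CHO eclipsed, H–OH eclipsed, tBu–CN eclipsed; 3.0 + 1.3 + 3.7 = 8.0 kcal/mol.
OH at 180° (staggered): Et–CN gauche, Et–CHO gauche, tBu–OH gauche, tBu–CN gauche; 0.6 + 0.9 + 1.0 + 1.0 = 3.5 kcal/mol.
OH at 240° (eclipsed): Et–CN eclipsed, H–CHO eclipsed, tBu–OH eclipsed; 2.5 + 1.4 + 3.7 = 7.6 kcal/mol.
OH at 300° (staggered): Et–OH gauche, Et–CN gauche, tBu–OH gauche, tBu–CHO gauche; 0.7 + 0.6 + 1.0 + 1.4 = 3.7 kcal/mol.
Max at 120° (8.0 kcal/mol), min at 180° (3.5 kcal/mol); barrier = 4.5 kcal/mol.

4.5 kcal/mol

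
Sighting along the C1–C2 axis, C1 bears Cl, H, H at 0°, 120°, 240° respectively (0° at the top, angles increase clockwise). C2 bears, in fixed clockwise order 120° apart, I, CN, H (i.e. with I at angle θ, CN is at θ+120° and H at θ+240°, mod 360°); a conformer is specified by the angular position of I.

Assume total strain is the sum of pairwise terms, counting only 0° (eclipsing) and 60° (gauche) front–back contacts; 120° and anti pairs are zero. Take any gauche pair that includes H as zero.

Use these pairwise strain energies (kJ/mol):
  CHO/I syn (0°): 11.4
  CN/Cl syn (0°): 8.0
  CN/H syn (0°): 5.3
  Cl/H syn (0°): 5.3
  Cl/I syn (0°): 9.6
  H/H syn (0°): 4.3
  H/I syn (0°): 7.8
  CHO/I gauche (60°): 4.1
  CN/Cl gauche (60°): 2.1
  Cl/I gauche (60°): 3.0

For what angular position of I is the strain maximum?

240°

I at 0° (eclipsed): Cl(0°)/I(0°) eclipsed 9.6; H(120°)/CN(120°) eclipsed 5.3; H(240°)/H(240°) eclipsed 4.3 → 19.2 kJ/mol.
I at 60° (staggered): Cl(0°)/I(60°) gauche 3.0 → 3.0 kJ/mol.
I at 120° (eclipsed): Cl(0°)/H(0°) eclipsed 5.3; H(120°)/I(120°) eclipsed 7.8; H(240°)/CN(240°) eclipsed 5.3 → 18.4 kJ/mol.
I at 180° (staggered): Cl(0°)/CN(300°) gauche 2.1 → 2.1 kJ/mol.
I at 240° (eclipsed): Cl(0°)/CN(0°) eclipsed 8.0; H(120°)/H(120°) eclipsed 4.3; H(240°)/I(240°) eclipsed 7.8 → 20.1 kJ/mol.
I at 300° (staggered): Cl(0°)/I(300°) gauche 3.0; Cl(0°)/CN(60°) gauche 2.1 → 5.1 kJ/mol.
The maximum (20.1 kJ/mol) occurs with I at 240°.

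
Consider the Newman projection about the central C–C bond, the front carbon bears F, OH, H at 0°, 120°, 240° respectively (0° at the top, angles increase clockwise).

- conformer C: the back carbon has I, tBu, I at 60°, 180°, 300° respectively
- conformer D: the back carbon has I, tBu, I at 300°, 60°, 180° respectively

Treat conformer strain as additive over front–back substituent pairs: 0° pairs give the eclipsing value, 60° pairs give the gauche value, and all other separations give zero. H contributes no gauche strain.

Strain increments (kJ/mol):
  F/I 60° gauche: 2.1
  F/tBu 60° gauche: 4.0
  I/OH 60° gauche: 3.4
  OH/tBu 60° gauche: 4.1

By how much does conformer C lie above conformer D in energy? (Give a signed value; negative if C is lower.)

-1.9 kJ/mol

C (staggered): F–I gauche, F–I gauche, OH–I gauche, OH–tBu gauche; 2.1 + 2.1 + 3.4 + 4.1 = 11.7 kJ/mol.
D (staggered): F–I gauche, F–tBu gauche, OH–tBu gauche, OH–I gauche; 2.1 + 4.0 + 4.1 + 3.4 = 13.6 kJ/mol.
E(C) − E(D) = 11.7 − 13.6 = -1.9 kJ/mol.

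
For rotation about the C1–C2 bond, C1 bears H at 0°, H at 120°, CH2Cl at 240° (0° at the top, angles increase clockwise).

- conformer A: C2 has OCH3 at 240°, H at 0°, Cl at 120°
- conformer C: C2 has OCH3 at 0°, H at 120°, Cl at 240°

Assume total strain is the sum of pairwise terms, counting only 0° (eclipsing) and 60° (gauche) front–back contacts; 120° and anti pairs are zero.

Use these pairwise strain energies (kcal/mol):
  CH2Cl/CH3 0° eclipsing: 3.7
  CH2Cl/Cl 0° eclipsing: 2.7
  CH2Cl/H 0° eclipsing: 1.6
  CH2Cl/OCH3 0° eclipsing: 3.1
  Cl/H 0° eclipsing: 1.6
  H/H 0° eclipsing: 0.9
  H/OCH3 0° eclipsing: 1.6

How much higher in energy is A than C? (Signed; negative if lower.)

A (eclipsed): H–H eclipsed, H–Cl eclipsed, CH2Cl–OCH3 eclipsed; 0.9 + 1.6 + 3.1 = 5.6 kcal/mol.
C (eclipsed): H–OCH3 eclipsed, H–H eclipsed, CH2Cl–Cl eclipsed; 1.6 + 0.9 + 2.7 = 5.2 kcal/mol.
E(A) − E(C) = 5.6 − 5.2 = +0.4 kcal/mol.

+0.4 kcal/mol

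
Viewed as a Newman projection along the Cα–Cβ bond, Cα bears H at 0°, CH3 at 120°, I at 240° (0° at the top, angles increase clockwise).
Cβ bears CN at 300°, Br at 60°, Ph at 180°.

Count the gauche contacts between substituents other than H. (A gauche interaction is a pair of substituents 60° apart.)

Non-H gauche pairs: CH3(120°)/Br(60°); CH3(120°)/Ph(180°); I(240°)/CN(300°); I(240°)/Ph(180°) — 4 interactions.

4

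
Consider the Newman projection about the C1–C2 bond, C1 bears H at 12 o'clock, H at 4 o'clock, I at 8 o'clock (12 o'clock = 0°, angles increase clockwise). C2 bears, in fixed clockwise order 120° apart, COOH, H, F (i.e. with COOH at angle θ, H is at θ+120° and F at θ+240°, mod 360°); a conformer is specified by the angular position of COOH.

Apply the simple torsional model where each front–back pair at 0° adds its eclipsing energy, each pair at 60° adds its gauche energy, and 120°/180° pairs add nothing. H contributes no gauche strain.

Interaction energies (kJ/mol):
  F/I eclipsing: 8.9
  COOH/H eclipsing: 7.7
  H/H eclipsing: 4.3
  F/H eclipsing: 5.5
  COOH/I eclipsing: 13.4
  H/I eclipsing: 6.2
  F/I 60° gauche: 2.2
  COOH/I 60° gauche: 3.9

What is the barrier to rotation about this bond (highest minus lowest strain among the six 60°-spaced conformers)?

COOH at 0° (eclipsed): H(0°)/COOH(0°) eclipsed 7.7; H(120°)/H(120°) eclipsed 4.3; I(240°)/F(240°) eclipsed 8.9 → 20.9 kJ/mol.
COOH at 60° (staggered): I(240°)/F(300°) gauche 2.2 → 2.2 kJ/mol.
COOH at 120° (eclipsed): H(0°)/F(0°) eclipsed 5.5; H(120°)/COOH(120°) eclipsed 7.7; I(240°)/H(240°) eclipsed 6.2 → 19.4 kJ/mol.
COOH at 180° (staggered): I(240°)/COOH(180°) gauche 3.9 → 3.9 kJ/mol.
COOH at 240° (eclipsed): H(0°)/H(0°) eclipsed 4.3; H(120°)/F(120°) eclipsed 5.5; I(240°)/COOH(240°) eclipsed 13.4 → 23.2 kJ/mol.
COOH at 300° (staggered): I(240°)/COOH(300°) gauche 3.9; I(240°)/F(180°) gauche 2.2 → 6.1 kJ/mol.
Max at 240° (23.2 kJ/mol), min at 60° (2.2 kJ/mol); barrier = 21.0 kJ/mol.

21.0 kJ/mol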